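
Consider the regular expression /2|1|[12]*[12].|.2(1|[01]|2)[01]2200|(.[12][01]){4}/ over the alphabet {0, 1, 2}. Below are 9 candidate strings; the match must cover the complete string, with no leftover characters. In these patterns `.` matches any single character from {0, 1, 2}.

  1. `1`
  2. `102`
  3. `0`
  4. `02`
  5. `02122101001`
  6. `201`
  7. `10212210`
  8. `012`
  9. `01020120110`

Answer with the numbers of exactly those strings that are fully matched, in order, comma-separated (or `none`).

1 → match
2 → no match
3 → no match
4 → no match
5 → no match
6 → no match
7 → no match
8 → no match
9 → no match

1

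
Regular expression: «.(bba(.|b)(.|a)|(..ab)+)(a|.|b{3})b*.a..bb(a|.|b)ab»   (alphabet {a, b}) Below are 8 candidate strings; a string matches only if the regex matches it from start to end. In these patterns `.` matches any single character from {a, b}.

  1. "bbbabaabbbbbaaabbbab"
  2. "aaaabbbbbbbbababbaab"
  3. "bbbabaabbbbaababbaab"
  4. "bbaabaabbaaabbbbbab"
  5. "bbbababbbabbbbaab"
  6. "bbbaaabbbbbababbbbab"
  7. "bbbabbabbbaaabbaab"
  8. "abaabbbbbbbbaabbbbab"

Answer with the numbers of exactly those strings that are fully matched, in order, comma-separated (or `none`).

1, 2, 3, 5, 7, 8

1 → match
2 → match
3 → match
4 → no match
5 → match
6 → no match
7 → match
8 → match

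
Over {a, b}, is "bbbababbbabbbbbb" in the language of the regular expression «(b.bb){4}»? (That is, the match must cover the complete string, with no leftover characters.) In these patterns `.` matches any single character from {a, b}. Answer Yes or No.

No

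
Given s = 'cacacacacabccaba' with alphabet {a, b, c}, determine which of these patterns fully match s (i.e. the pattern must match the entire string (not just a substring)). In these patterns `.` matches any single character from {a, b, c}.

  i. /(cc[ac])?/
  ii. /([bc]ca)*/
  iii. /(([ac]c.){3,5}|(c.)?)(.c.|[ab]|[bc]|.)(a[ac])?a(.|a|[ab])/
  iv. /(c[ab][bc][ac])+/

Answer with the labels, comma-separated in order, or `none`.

i → no match
ii → no match
iii → no match
iv → match

iv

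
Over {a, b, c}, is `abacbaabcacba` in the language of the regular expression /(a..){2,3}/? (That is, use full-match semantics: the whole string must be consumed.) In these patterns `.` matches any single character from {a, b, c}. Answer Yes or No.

No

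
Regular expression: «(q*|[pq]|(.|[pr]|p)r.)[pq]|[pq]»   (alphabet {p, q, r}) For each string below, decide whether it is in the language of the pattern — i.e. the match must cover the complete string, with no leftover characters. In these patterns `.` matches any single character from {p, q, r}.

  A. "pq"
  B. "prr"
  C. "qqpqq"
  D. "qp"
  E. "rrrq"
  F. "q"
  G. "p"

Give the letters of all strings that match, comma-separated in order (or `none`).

A. "pq" → match
B. "prr" → no match
C. "qqpqq" → no match
D. "qp" → match
E. "rrrq" → match
F. "q" → match
G. "p" → match

A, D, E, F, G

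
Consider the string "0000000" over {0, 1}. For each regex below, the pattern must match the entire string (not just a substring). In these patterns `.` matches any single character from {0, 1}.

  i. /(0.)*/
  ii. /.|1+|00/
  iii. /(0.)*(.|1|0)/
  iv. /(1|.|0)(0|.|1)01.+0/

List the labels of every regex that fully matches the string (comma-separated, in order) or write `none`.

iii

i → no match
ii → no match
iii → match
iv → no match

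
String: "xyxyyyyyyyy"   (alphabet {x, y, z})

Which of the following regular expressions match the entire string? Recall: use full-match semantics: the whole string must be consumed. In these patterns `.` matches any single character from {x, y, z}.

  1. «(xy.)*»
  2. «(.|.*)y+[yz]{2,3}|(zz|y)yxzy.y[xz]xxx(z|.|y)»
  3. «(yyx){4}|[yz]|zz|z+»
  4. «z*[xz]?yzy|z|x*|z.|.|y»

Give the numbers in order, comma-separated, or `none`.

2

1 → no match
2 → match
3 → no match
4 → no match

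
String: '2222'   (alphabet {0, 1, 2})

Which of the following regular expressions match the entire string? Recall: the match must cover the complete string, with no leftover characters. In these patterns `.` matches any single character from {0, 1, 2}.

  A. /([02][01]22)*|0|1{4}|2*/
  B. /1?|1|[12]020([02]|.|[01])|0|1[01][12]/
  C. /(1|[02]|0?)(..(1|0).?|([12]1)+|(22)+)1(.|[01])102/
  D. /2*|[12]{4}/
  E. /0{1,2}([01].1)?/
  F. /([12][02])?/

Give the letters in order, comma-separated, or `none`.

A, D

A → match
B → no match
C → no match — must end with '102'
D → match
E → no match — must start with '0'
F → no match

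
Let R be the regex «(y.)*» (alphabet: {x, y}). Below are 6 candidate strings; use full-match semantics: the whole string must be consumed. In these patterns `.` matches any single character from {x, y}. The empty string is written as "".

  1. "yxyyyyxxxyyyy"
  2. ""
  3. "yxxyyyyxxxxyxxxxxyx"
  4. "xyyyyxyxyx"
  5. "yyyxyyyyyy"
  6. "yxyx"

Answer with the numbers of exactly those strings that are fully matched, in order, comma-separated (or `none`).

1 → no match
2 → match
3 → no match
4 → no match
5 → match
6 → match

2, 5, 6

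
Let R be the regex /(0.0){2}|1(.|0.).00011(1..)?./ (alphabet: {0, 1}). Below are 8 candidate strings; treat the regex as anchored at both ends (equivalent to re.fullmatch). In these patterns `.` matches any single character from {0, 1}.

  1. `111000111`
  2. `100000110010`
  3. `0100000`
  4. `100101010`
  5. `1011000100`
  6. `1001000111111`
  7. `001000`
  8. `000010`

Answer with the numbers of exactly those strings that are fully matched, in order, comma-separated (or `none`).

1 → match
2 → no match
3 → no match
4 → no match
5 → no match
6 → match
7 → no match
8 → match

1, 6, 8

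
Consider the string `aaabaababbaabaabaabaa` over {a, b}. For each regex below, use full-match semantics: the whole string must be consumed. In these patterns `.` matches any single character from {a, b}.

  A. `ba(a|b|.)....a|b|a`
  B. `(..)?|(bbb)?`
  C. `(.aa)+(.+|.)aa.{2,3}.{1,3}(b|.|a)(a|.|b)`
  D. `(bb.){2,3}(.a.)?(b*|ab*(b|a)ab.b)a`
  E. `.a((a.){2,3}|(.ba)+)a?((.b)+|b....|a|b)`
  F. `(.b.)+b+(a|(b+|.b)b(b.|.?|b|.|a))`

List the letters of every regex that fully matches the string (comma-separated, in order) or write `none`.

C, E

A → no match
B → no match
C → match
D → no match — must start with `bb`
E → match
F → no match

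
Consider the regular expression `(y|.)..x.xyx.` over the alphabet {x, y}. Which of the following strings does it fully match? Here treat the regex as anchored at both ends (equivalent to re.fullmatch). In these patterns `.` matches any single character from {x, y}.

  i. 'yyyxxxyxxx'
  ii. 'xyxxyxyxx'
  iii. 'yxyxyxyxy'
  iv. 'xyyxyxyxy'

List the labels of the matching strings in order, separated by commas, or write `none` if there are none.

ii, iii, iv

i → no match
ii → match
iii → match
iv → match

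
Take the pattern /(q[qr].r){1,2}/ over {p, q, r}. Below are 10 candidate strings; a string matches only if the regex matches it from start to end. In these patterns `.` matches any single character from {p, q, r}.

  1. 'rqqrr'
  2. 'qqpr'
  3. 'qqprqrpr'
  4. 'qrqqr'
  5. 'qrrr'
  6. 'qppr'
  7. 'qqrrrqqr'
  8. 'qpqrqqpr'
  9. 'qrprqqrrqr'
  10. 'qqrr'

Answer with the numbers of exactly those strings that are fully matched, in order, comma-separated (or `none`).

2, 3, 5, 10

1 → no match — must start with 'q'
2 → match
3 → match
4 → no match
5 → match
6 → no match
7 → no match
8 → no match
9 → no match
10 → match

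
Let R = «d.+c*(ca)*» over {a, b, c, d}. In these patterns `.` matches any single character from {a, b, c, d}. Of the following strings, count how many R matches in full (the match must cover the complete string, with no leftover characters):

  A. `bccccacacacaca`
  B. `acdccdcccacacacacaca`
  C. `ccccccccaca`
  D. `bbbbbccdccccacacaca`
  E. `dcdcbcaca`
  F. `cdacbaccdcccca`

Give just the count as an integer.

A → no match — must start with `d`
B → no match — must start with `d`
C → no match — must start with `d`
D → no match — must start with `d`
E → match
F → no match — must start with `d`
Total matched: 1

1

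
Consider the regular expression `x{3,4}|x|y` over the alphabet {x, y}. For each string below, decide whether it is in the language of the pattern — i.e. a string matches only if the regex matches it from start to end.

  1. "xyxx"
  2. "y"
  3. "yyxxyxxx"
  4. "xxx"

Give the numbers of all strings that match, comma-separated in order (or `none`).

2, 4

1 → no match
2 → match
3 → no match
4 → match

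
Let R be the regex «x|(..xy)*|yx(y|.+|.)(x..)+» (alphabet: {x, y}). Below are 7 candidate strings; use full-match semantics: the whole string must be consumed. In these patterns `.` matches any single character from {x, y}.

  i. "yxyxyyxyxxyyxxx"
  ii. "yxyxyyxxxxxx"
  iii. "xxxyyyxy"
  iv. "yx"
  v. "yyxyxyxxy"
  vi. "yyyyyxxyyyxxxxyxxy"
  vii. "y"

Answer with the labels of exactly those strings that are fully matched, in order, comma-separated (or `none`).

i → match
ii. "yxyxyyxxxxxx" → match
iii. "xxxyyyxy" → match
iv. "yx" → no match
v. "yyxyxyxxy" → no match
vi → no match
vii. "y" → no match

i, ii, iii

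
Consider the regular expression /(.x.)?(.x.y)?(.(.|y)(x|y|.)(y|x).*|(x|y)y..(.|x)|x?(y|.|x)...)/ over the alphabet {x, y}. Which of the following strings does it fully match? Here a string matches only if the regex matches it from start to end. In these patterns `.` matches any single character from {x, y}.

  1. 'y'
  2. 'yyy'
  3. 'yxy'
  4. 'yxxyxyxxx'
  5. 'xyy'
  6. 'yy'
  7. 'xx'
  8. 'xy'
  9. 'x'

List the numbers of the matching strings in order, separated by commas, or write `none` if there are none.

1. 'y' → no match
2. 'yyy' → no match
3. 'yxy' → no match
4. 'yxxyxyxxx' → match
5. 'xyy' → no match
6. 'yy' → no match
7. 'xx' → no match
8. 'xy' → no match
9. 'x' → no match

4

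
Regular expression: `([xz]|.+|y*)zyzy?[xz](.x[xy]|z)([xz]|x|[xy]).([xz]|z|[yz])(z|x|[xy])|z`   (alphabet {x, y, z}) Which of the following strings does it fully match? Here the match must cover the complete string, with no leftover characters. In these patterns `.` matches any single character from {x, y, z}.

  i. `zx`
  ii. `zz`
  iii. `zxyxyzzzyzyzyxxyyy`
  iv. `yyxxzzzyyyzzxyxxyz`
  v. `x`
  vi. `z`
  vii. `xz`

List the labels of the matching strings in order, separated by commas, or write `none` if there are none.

i. `zx` → no match
ii. `zz` → no match
iii → no match
iv → no match
v. `x` → no match
vi. `z` → match
vii. `xz` → no match

vi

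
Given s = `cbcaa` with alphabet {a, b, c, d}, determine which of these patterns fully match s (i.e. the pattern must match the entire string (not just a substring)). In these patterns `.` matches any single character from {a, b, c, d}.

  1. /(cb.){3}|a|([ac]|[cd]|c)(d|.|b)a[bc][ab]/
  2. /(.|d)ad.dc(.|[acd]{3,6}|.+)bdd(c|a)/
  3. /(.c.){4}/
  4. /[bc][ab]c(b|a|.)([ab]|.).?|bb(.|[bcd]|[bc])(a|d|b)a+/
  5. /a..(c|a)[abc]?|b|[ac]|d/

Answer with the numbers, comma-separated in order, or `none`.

1 → no match
2 → no match
3 → no match
4 → match
5 → no match

4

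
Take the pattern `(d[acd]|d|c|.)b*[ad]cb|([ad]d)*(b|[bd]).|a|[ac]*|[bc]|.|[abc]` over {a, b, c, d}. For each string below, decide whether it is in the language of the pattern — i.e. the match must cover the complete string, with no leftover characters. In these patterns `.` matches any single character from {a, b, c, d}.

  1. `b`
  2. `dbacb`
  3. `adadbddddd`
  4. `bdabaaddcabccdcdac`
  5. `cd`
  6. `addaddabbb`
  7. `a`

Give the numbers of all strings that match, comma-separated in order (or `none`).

1, 2, 7

1 → match
2 → match
3 → no match
4 → no match
5 → no match
6 → no match
7 → match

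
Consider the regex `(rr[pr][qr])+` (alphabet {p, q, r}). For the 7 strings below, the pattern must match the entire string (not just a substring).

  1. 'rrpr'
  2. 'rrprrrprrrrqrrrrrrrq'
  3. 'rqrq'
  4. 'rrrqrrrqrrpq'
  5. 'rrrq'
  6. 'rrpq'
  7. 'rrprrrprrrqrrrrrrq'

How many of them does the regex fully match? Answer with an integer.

1 → match
2 → match
3 → no match — must start with 'rr'
4 → match
5 → match
6 → match
7 → no match
Total matched: 5

5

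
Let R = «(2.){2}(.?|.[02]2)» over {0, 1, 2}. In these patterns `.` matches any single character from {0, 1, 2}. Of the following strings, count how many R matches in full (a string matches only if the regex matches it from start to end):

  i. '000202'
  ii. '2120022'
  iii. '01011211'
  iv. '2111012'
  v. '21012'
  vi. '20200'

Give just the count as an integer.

2

i → no match — must start with '2'
ii → match
iii → no match — must start with '2'
iv → no match
v → no match
vi → match
Total matched: 2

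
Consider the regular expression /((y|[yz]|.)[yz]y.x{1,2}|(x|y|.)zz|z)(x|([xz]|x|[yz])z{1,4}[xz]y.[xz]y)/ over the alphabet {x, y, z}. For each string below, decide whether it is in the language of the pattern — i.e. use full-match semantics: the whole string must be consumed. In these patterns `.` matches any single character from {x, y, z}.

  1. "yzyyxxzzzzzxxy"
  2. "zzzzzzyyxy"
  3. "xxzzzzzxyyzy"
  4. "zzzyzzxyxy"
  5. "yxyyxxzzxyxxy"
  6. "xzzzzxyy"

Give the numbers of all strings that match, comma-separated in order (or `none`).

1 → no match
2 → match
3 → no match
4 → no match
5 → no match
6 → no match

2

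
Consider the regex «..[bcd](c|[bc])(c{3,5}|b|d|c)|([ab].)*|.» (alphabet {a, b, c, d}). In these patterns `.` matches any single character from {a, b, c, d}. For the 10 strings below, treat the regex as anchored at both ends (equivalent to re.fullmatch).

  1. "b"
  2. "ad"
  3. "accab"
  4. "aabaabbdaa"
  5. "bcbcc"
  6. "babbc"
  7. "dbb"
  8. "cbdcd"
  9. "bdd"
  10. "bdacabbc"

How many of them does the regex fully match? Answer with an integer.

7

1 → match
2 → match
3 → no match
4 → match
5 → match
6 → match
7 → no match
8 → match
9 → no match
10 → match
Total matched: 7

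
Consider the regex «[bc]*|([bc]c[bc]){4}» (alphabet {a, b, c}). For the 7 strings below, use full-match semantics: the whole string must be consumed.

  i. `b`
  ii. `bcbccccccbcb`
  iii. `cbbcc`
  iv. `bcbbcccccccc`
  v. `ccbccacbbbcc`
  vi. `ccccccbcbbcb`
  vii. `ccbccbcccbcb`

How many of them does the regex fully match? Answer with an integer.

i. `b` → match
ii. `bcbccccccbcb` → match
iii. `cbbcc` → match
iv. `bcbbcccccccc` → match
v. `ccbccacbbbcc` → no match
vi. `ccccccbcbbcb` → match
vii. `ccbccbcccbcb` → match
Total matched: 6

6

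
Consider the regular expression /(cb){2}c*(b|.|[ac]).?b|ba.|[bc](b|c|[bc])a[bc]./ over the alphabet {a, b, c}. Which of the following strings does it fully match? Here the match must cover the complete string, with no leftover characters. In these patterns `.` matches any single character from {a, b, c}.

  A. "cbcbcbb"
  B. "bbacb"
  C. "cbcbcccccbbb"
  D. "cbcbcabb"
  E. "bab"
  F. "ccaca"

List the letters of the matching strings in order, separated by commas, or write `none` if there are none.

A. "cbcbcbb" → match
B. "bbacb" → match
C. "cbcbcccccbbb" → match
D. "cbcbcabb" → match
E. "bab" → match
F. "ccaca" → match

A, B, C, D, E, F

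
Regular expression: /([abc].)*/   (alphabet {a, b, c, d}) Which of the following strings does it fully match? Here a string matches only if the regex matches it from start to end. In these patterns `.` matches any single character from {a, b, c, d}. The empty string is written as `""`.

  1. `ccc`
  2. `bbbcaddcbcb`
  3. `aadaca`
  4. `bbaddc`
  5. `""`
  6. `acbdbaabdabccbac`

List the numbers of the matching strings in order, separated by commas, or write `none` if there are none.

5

1 → no match
2 → no match
3 → no match
4 → no match
5 → match
6 → no match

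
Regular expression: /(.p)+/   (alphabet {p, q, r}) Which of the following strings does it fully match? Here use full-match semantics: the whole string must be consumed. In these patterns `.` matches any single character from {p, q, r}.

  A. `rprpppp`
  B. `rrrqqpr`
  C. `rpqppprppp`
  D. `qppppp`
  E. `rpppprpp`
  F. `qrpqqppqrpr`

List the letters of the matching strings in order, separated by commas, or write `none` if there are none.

C, D

A → no match
B → no match — must end with `p`
C → match
D → match
E → no match
F → no match — must end with `p`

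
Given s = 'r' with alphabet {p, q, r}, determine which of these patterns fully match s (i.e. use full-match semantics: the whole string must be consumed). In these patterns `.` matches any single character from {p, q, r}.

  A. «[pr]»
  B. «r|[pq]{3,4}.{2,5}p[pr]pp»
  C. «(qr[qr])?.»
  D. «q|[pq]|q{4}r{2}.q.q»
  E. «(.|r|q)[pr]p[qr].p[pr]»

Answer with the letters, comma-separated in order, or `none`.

A, B, C

A → match
B → match
C → match
D → no match
E → no match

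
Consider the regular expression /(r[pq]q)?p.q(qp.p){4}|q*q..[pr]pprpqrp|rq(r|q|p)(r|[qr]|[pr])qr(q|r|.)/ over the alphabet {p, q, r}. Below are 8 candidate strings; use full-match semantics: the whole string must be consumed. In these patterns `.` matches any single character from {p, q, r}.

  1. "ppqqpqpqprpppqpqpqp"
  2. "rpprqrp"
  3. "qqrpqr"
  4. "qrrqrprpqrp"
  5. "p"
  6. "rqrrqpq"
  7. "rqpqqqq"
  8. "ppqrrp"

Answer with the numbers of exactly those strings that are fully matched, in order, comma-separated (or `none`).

none

1 → no match
2 → no match
3 → no match
4 → no match
5 → no match
6 → no match
7 → no match
8 → no match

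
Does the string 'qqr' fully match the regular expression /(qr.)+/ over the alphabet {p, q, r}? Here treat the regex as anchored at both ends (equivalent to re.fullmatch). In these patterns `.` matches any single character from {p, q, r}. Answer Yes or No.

No

Every match must start with 'qr', but 'qqr' does not.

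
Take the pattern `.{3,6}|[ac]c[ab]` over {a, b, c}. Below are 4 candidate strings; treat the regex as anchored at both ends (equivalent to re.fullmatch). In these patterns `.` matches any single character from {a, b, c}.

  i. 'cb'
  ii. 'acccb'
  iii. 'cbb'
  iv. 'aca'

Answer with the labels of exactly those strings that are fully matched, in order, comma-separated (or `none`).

ii, iii, iv

i. 'cb' → no match
ii. 'acccb' → match
iii. 'cbb' → match
iv. 'aca' → match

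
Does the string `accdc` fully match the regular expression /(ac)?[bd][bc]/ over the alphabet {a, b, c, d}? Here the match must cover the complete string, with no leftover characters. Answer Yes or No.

No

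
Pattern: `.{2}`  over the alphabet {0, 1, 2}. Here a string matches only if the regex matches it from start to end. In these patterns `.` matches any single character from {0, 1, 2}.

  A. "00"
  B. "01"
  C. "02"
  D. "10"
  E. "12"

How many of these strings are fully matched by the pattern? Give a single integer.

5

A → match
B → match
C → match
D → match
E → match
Total matched: 5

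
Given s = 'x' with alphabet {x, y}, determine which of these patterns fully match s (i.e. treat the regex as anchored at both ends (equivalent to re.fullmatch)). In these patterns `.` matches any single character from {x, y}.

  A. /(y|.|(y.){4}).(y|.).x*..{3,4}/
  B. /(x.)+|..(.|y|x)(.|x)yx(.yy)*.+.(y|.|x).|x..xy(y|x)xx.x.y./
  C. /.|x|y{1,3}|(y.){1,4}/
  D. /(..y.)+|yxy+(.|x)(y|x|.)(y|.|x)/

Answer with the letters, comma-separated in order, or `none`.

A → no match
B → no match
C → match
D → no match

C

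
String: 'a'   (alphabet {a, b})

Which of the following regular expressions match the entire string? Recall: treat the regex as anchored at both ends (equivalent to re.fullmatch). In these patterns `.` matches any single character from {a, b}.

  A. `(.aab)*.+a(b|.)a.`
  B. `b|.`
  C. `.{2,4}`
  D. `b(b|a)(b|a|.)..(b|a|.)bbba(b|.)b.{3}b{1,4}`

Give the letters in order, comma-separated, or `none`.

A → no match
B → match
C → no match
D → no match — must start with 'b'

B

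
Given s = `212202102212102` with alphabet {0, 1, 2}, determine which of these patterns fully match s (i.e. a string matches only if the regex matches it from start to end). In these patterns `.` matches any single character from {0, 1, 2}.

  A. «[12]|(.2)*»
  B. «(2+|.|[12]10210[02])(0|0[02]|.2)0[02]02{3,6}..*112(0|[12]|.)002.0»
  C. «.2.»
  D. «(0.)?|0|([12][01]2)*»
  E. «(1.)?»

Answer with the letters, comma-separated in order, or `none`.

A → no match
B → no match — must end with `0`
C → no match
D → match
E → no match

D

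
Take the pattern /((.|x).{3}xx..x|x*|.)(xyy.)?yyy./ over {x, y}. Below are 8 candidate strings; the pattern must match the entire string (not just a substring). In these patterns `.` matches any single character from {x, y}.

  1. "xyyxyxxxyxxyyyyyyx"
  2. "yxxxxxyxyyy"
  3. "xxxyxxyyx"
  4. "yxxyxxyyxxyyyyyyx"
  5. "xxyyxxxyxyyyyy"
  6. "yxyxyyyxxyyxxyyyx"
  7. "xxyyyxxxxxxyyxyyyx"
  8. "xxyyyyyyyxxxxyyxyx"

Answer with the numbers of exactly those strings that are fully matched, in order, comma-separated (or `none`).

1 → no match
2 → no match
3 → no match
4 → match
5 → no match
6 → no match
7 → no match
8 → no match

4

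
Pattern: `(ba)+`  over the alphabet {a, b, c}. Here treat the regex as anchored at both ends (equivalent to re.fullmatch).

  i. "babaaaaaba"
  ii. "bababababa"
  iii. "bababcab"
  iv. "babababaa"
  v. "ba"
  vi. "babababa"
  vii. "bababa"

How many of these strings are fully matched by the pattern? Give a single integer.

4

i → no match
ii → match
iii → no match — must end with "ba"
iv → no match — must end with "ba"
v → match
vi → match
vii → match
Total matched: 4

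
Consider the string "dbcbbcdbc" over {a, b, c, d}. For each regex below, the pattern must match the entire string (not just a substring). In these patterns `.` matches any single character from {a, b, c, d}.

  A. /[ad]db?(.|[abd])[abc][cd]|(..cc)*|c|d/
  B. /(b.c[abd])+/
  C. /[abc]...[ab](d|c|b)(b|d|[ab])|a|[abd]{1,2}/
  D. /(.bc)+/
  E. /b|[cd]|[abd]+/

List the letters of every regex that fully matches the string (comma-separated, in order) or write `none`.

A → no match
B → no match — must start with "b"
C → no match
D → match
E → no match

D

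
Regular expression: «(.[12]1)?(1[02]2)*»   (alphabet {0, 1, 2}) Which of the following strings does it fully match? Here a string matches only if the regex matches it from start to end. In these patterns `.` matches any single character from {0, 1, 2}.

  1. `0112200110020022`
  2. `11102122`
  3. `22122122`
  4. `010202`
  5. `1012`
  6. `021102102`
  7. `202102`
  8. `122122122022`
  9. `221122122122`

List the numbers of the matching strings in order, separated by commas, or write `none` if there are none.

1 → no match
2. `11102122` → no match
3. `22122122` → no match
4. `010202` → no match
5. `1012` → no match
6. `021102102` → match
7. `202102` → no match
8. `122122122022` → no match
9. `221122122122` → match

6, 9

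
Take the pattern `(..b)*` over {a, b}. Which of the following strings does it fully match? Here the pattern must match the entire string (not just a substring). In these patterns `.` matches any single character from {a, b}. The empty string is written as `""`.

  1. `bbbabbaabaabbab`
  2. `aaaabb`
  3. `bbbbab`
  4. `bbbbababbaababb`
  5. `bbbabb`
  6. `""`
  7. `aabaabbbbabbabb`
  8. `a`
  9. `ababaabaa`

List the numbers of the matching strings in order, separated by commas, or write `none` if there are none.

1 → match
2. `aaaabb` → no match
3. `bbbbab` → match
4 → match
5. `bbbabb` → match
6. `""` → match
7 → match
8. `a` → no match
9. `ababaabaa` → no match

1, 3, 4, 5, 6, 7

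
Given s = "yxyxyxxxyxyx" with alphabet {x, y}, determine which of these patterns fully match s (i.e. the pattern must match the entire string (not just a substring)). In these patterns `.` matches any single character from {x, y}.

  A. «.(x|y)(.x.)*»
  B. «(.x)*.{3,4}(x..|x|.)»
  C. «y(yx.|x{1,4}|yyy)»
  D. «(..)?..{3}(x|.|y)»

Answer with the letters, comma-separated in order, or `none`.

B

A → no match
B → match
C → no match
D → no match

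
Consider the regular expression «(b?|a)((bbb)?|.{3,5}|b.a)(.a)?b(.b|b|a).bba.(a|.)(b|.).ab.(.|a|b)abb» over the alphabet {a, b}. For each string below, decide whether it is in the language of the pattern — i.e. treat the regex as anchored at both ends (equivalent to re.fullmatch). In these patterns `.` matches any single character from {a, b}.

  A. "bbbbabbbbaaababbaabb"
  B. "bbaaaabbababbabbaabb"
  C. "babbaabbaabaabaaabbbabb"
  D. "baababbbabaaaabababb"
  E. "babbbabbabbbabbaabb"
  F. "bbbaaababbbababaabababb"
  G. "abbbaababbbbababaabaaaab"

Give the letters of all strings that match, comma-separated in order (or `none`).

D, F

A → no match
B → no match
C → no match
D → match
E → no match
F → match
G → no match — must end with "abb"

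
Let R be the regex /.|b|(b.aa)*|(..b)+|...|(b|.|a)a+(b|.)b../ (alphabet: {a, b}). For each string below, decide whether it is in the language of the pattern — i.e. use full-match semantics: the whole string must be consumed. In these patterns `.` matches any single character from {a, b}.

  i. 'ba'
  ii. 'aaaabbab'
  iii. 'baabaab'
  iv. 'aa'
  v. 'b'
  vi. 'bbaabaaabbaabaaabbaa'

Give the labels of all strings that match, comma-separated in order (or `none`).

i → no match
ii → match
iii → no match
iv → no match
v → match
vi → match

ii, v, vi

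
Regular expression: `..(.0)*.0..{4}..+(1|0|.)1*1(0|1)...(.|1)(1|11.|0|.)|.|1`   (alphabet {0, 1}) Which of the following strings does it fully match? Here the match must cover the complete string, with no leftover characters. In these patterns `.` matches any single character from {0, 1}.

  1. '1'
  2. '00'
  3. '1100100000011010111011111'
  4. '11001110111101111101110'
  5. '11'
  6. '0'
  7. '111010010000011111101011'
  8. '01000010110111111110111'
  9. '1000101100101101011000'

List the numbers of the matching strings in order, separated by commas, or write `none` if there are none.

1. '1' → match
2. '00' → no match
3 → match
4 → match
5. '11' → no match
6. '0' → match
7 → match
8 → match
9 → match

1, 3, 4, 6, 7, 8, 9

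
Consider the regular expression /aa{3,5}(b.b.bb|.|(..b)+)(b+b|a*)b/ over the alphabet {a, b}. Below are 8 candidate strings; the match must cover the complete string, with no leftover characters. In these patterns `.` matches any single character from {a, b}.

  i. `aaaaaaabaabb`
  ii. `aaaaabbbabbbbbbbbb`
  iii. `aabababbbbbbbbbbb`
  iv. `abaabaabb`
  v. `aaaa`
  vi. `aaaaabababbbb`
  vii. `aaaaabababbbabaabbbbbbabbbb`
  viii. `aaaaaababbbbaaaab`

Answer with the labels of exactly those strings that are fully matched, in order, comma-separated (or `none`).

i, ii, viii

i → match
ii → match
iii → no match
iv → no match — must start with `aa`
v → no match — must end with `b`
vi → no match
vii → no match
viii → match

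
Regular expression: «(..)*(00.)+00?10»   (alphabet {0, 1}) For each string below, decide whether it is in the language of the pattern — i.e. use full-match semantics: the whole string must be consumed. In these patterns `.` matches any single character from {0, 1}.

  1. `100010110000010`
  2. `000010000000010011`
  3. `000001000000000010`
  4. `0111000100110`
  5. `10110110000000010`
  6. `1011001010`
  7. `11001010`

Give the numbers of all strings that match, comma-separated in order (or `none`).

1 → match
2 → no match — must end with `10`
3 → match
4 → no match
5 → match
6 → match
7 → match

1, 3, 5, 6, 7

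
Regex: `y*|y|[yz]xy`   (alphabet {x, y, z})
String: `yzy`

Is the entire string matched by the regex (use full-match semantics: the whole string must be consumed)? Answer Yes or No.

No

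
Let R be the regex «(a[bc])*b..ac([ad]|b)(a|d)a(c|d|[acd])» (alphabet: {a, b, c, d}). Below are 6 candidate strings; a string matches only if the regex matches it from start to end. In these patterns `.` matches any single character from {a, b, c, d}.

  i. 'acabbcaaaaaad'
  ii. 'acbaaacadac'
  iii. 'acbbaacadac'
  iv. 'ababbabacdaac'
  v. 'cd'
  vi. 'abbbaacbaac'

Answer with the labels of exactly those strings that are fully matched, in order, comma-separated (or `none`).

ii, iii, iv, vi

i → no match
ii. 'acbaaacadac' → match
iii. 'acbbaacadac' → match
iv → match
v. 'cd' → no match
vi. 'abbbaacbaac' → match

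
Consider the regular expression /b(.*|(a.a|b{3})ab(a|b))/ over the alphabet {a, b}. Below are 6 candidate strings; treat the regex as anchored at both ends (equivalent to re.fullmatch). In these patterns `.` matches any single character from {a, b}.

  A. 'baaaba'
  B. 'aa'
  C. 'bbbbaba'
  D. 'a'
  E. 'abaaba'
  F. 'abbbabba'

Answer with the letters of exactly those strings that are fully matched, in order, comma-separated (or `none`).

A, C

A → match
B → no match — must start with 'b'
C → match
D → no match — must start with 'b'
E → no match — must start with 'b'
F → no match — must start with 'b'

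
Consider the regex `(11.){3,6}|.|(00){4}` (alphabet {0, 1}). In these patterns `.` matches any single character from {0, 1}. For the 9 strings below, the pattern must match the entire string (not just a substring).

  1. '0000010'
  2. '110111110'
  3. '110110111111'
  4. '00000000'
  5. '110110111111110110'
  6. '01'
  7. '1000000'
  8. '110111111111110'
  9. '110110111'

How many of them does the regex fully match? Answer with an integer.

6

1. '0000010' → no match
2. '110111110' → match
3. '110110111111' → match
4. '00000000' → match
5 → match
6. '01' → no match
7. '1000000' → no match
8 → match
9. '110110111' → match
Total matched: 6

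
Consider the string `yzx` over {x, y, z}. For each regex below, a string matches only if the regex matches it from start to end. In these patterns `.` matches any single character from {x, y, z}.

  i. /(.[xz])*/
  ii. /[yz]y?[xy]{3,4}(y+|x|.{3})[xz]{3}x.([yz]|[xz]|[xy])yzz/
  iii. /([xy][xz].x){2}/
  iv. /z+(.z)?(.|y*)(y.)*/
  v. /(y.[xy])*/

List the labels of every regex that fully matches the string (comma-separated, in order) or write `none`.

v

i → no match
ii → no match — must end with `yzz`
iii → no match
iv → no match — must start with `z`
v → match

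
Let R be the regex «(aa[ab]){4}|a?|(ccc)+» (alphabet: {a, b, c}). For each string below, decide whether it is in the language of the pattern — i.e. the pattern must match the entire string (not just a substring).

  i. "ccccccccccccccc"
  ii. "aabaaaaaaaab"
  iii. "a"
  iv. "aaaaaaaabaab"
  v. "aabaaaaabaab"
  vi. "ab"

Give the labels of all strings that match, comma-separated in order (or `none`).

i, ii, iii, iv, v

i → match
ii → match
iii → match
iv → match
v → match
vi → no match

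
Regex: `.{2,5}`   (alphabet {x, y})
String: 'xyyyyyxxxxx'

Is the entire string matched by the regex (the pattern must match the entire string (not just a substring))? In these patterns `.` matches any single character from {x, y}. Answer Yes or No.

No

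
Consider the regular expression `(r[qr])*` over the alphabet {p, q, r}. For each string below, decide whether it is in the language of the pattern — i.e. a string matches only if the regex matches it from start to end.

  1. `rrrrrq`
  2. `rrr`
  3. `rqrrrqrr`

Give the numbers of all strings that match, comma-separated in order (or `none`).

1, 3

1 → match
2 → no match
3 → match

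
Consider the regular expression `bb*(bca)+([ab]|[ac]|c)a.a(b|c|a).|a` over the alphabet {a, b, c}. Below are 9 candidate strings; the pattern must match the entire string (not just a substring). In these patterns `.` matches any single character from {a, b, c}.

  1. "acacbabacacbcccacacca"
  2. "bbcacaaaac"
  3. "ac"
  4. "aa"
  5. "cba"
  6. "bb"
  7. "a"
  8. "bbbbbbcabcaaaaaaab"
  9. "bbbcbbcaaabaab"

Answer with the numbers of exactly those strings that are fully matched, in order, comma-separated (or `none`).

2, 7

1 → no match
2 → match
3 → no match
4 → no match
5 → no match
6 → no match
7 → match
8 → no match
9 → no match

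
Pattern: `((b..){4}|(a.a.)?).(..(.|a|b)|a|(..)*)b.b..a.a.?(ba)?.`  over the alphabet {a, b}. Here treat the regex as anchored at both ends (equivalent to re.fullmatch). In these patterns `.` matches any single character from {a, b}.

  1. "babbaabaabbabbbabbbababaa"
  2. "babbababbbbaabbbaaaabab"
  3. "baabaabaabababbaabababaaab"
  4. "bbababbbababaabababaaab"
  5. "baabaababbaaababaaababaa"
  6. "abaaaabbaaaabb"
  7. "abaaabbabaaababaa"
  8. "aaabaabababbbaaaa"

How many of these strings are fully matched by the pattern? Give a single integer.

1 → match
2 → no match
3 → match
4 → match
5 → match
6 → no match
7 → no match
8 → match
Total matched: 5

5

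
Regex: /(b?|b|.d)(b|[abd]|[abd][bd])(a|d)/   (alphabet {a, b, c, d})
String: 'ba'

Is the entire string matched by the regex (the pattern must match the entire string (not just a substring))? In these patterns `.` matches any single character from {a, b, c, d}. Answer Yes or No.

Yes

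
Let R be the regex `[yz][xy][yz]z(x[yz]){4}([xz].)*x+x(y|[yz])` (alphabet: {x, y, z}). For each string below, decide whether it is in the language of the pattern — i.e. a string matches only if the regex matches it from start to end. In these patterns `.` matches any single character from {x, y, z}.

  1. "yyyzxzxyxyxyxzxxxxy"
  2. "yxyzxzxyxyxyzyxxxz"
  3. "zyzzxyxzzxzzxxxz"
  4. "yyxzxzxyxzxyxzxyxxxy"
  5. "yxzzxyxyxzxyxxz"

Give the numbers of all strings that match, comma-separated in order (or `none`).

1, 2, 5

1 → match
2 → match
3 → no match
4 → no match
5 → match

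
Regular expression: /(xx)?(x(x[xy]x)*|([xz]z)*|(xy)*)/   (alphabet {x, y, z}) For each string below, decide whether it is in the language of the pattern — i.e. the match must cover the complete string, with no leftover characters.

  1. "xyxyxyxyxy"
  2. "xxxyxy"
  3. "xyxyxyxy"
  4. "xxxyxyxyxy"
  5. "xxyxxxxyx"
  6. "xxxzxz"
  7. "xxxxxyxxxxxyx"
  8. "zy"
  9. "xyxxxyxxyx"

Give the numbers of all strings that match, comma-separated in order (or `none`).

1. "xyxyxyxyxy" → match
2. "xxxyxy" → match
3. "xyxyxyxy" → match
4. "xxxyxyxyxy" → match
5. "xxyxxxxyx" → no match
6. "xxxzxz" → match
7 → match
8. "zy" → no match
9. "xyxxxyxxyx" → no match

1, 2, 3, 4, 6, 7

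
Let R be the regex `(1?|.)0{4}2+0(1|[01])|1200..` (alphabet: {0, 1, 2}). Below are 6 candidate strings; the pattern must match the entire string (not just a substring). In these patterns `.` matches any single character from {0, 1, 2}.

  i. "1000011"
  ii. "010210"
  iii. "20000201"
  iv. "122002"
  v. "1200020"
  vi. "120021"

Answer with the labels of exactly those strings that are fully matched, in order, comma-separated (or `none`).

iii, vi

i → no match
ii → no match
iii → match
iv → no match
v → no match
vi → match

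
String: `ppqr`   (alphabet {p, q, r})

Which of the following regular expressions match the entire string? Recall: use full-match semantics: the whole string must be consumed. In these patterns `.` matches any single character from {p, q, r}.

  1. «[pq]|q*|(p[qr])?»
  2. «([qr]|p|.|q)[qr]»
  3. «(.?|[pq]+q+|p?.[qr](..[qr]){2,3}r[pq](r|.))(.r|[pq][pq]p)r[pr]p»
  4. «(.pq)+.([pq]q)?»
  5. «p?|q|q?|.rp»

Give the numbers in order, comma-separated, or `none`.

4

1 → no match
2 → no match
3 → no match — must end with `p`
4 → match
5 → no match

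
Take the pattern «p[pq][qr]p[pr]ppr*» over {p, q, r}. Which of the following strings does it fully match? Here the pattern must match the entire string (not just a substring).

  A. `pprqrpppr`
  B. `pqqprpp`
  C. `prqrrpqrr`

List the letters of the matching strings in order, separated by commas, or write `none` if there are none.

B

A. `pprqrpppr` → no match
B. `pqqprpp` → match
C. `prqrrpqrr` → no match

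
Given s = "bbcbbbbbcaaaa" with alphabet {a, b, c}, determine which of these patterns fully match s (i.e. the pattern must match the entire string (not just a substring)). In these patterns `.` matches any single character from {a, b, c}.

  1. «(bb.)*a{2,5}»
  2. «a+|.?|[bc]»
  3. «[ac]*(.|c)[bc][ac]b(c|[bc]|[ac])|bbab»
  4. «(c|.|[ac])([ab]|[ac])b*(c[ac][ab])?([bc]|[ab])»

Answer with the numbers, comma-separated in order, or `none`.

1

1 → match
2 → no match
3 → no match
4 → no match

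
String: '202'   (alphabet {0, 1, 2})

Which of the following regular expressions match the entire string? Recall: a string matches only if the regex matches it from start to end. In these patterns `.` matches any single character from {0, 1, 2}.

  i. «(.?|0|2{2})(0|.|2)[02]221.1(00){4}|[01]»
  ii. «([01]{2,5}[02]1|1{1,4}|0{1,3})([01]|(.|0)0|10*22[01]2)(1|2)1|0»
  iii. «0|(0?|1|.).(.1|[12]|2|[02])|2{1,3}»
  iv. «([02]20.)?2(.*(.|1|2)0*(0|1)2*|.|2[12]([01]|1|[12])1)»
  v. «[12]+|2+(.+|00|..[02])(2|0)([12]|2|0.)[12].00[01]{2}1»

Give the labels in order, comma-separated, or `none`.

i → no match
ii → no match
iii → match
iv → no match
v → no match

iii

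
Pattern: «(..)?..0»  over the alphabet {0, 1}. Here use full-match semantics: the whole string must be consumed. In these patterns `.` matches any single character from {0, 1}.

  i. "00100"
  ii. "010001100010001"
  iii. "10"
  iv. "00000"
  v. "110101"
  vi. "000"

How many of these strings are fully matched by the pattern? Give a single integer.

i. "00100" → match
ii → no match — must end with "0"
iii. "10" → no match
iv. "00000" → match
v. "110101" → no match — must end with "0"
vi. "000" → match
Total matched: 3

3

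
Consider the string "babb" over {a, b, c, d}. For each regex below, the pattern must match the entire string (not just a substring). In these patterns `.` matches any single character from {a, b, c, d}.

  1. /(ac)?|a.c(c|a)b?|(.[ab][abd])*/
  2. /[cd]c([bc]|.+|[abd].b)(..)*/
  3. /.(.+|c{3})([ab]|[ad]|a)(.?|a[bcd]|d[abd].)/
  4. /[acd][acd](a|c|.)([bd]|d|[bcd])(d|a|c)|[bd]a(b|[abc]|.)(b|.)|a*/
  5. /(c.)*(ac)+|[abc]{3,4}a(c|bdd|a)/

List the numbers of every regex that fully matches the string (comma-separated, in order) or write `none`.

3, 4

1 → no match
2 → no match
3 → match
4 → match
5 → no match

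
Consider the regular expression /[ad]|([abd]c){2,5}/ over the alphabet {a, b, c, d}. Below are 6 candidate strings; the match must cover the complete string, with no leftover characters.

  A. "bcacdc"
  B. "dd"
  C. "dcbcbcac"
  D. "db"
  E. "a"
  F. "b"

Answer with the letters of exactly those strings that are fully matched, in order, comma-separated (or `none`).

A, C, E

A → match
B → no match
C → match
D → no match
E → match
F → no match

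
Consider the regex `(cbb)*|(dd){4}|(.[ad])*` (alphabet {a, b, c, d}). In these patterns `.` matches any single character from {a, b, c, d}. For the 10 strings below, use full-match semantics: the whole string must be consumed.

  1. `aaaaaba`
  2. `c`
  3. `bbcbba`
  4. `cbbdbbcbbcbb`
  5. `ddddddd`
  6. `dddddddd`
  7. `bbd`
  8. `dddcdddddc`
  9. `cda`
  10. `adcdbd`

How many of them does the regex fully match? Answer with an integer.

1 → no match
2 → no match
3 → no match
4 → no match
5 → no match
6 → match
7 → no match
8 → no match
9 → no match
10 → match
Total matched: 2

2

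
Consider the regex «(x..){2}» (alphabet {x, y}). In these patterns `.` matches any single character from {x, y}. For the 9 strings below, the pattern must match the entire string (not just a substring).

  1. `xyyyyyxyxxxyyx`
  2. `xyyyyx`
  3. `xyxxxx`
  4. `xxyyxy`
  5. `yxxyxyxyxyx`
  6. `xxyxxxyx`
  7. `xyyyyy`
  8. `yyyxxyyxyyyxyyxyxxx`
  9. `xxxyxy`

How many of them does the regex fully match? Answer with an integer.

1 → no match
2 → no match
3 → match
4 → no match
5 → no match — must start with `x`
6 → no match
7 → no match
8 → no match — must start with `x`
9 → no match
Total matched: 1

1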